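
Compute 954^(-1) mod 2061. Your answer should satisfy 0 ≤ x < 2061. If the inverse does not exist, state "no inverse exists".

no inverse exists

Compute gcd(954, 2061):
2061 = 2·954 + 153
954 = 6·153 + 36
153 = 4·36 + 9
36 = 4·9 + 0
Since gcd = 9 > 1, 954 is not a unit mod 2061.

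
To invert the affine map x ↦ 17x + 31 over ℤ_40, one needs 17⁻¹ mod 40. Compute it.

gcd(40, 17) by repeated division:
40 = 2×17 + 6
17 = 2×6 + 5
6 = 1×5 + 1
5 = 5×1 + 0
The gcd is 1. Working backward:
1 = 6 − 5
1 = −17 + 3·6
1 = 3·40 − 7·17
So 17·(-7) ≡ 1 (mod 40), and -7 ≡ 33 (mod 40).

33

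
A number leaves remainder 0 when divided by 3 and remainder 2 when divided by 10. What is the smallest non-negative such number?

Write x = 0 + 3·k. Then 3·k ≡ 2 − 0 ≡ 2 (mod 10).
Need 3⁻¹ mod 10. Extended Euclid on (10, 3):
10 = 3×3 + 1
3 = 3×1 + 0
Back-substitute:
1 = 10 − 3·3
3⁻¹ ≡ 7 (mod 10), so k ≡ 7·2 ≡ 4 (mod 10).
x = 0 + 3·4 = 12.

12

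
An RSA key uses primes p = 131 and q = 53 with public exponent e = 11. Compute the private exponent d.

φ(n) = (p−1)(q−1) = 130·52 = 6760.
Need d with 11·d ≡ 1 (mod 6760). Apply the extended Euclidean algorithm:
6760 = 614×11 + 6
11 = 1×6 + 5
6 = 1×5 + 1
5 = 5×1 + 0
Back-substitute:
1 = 6 − 5
1 = −11 + 2·6
1 = 2·6760 − 1229·11
So 11·(-1229) ≡ 1 (mod 6760), hence d ≡ -1229 ≡ 5531 (mod 6760).

5531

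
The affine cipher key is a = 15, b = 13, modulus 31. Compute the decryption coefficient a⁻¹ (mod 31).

Apply the Euclidean algorithm to 31 and 15:
31 = 2×15 + 1
15 = 15×1 + 0
gcd = 1, so the inverse exists. Back-substitute:
1 = 31 − 2·15
Thus 15·(-2) ≡ 1 (mod 31); reducing, -2 mod 31 = 29.

29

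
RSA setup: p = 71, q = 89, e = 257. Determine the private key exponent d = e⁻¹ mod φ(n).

φ(n) = (p−1)(q−1) = 70·88 = 6160.
Need d with 257·d ≡ 1 (mod 6160). Apply the extended Euclidean algorithm:
6160 = 23×257 + 249
257 = 1×249 + 8
249 = 31×8 + 1
8 = 8×1 + 0
Back-substitute:
1 = 249 − 31·8
1 = −31·257 + 32·249
1 = 32·6160 − 767·257
So 257·(-767) ≡ 1 (mod 6160), hence d ≡ -767 ≡ 5393 (mod 6160).

5393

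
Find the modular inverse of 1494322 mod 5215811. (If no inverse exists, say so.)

Extended Euclidean algorithm:
5215811 = 3×1494322 + 732845
1494322 = 2×732845 + 28632
732845 = 25×28632 + 17045
28632 = 1×17045 + 11587
17045 = 1×11587 + 5458
11587 = 2×5458 + 671
5458 = 8×671 + 90
671 = 7×90 + 41
90 = 2×41 + 8
41 = 5×8 + 1
8 = 8×1 + 0
gcd = 1, so the inverse exists. Back-substitute:
1 = 41 − 5·8
1 = −5·90 + 11·41
1 = 11·671 − 82·90
1 = −82·5458 + 667·671
1 = 667·11587 − 1416·5458
1 = −1416·17045 + 2083·11587
1 = 2083·28632 − 3499·17045
1 = −3499·732845 + 89558·28632
1 = 89558·1494322 − 182615·732845
1 = −182615·5215811 + 637403·1494322
So 1494322·637403 ≡ 1 (mod 5215811).

637403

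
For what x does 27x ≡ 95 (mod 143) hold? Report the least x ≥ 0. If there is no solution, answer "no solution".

First find gcd(27, 143):
143 = 5*27 + 8
27 = 3*8 + 3
8 = 2*3 + 2
3 = 1*2 + 1
2 = 2*1 + 0
gcd = 1, so a unique solution mod 143 exists.
Back-substitute for the Bézout coefficients:
1 = 3 − 2
1 = −8 + 3·3
1 = 3·27 − 10·8
1 = −10·143 + 53·27
So 27·(53) ≡ 1 (mod 143), giving 27⁻¹ ≡ 53.
x ≡ 27⁻¹·95 ≡ 53·95 ≡ 30 (mod 143).

30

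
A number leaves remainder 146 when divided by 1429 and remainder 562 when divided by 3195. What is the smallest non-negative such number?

2828137

Write x = 146 + 1429·k. Then 1429·k ≡ 562 − 146 ≡ 416 (mod 3195).
Need 1429⁻¹ mod 3195. Extended Euclid on (3195, 1429):
3195 = 2×1429 + 337
1429 = 4×337 + 81
337 = 4×81 + 13
81 = 6×13 + 3
13 = 4×3 + 1
3 = 3×1 + 0
Back-substitute:
1 = 13 − 4·3
1 = −4·81 + 25·13
1 = 25·337 − 104·81
1 = −104·1429 + 441·337
1 = 441·3195 − 986·1429
1429⁻¹ ≡ 2209 (mod 3195), so k ≡ 2209·416 ≡ 1979 (mod 3195).
x = 146 + 1429·1979 = 2828137.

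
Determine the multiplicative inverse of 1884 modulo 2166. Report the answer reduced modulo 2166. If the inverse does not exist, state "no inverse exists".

Euclidean algorithm on 2166, 1884:
2166 = 1×1884 + 282
1884 = 6×282 + 192
282 = 1×192 + 90
192 = 2×90 + 12
90 = 7×12 + 6
12 = 2×6 + 0
gcd(1884, 2166) = 6 ≠ 1, so 1884 has no multiplicative inverse modulo 2166.

no inverse exists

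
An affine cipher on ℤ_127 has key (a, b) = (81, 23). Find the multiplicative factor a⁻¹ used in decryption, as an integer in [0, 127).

69

Run Euclid on (127, 81):
127 = 1*81 + 46
81 = 1*46 + 35
46 = 1*35 + 11
35 = 3*11 + 2
11 = 5*2 + 1
2 = 2*1 + 0
gcd = 1, so the inverse exists. Back-substitute:
1 = 11 − 5·2
1 = −5·35 + 16·11
1 = 16·46 − 21·35
1 = −21·81 + 37·46
1 = 37·127 − 58·81
So 81·(-58) ≡ 1 (mod 127), and -58 ≡ 69 (mod 127).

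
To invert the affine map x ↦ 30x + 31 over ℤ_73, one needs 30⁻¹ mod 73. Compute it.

56

Extended Euclidean algorithm:
73 = 2·30 + 13
30 = 2·13 + 4
13 = 3·4 + 1
4 = 4·1 + 0
gcd = 1, so the inverse exists. Back-substitute:
1 = 13 − 3·4
1 = −3·30 + 7·13
1 = 7·73 − 17·30
Hence 30⁻¹ ≡ -17 ≡ 56 (mod 73).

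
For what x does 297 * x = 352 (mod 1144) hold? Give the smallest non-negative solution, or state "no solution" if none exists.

First find gcd(297, 1144):
1144 = 3×297 + 253
297 = 1×253 + 44
253 = 5×44 + 33
44 = 1×33 + 11
33 = 3×11 + 0
gcd = 11 and 11 | 352, so solutions exist. Divide through by 11: 27x ≡ 32 (mod 104).
Now find 27⁻¹ mod 104:
104 = 3*27 + 23
27 = 1*23 + 4
23 = 5*4 + 3
4 = 1*3 + 1
3 = 3*1 + 0
Back-substitute:
1 = 4 − 3
1 = −23 + 6·4
1 = 6·27 − 7·23
1 = −7·104 + 27·27
So 27⁻¹ ≡ 27 (mod 104).
Then x ≡ 27·32 ≡ 32 (mod 104); the smallest non-negative solution is x = 32.

32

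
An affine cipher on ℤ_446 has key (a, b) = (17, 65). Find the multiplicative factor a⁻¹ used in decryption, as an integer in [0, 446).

105

gcd(446, 17) by repeated division:
446 = 26×17 + 4
17 = 4×4 + 1
4 = 4×1 + 0
The gcd is 1. Working backward:
1 = 17 − 4·4
1 = −4·446 + 105·17
So 17·105 ≡ 1 (mod 446).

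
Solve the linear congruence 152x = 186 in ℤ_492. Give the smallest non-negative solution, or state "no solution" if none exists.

gcd(152, 492):
492 = 3*152 + 36
152 = 4*36 + 8
36 = 4*8 + 4
8 = 2*4 + 0
gcd = 4, but 4 ∤ 186, so the congruence has no solution.

no solution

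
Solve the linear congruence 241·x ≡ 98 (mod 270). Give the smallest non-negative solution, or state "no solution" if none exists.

First find gcd(241, 270):
270 = 1*241 + 29
241 = 8*29 + 9
29 = 3*9 + 2
9 = 4*2 + 1
2 = 2*1 + 0
gcd = 1, so a unique solution mod 270 exists.
Back-substitute for the Bézout coefficients:
1 = 9 − 4·2
1 = −4·29 + 13·9
1 = 13·241 − 108·29
1 = −108·270 + 121·241
So 241·(121) ≡ 1 (mod 270), giving 241⁻¹ ≡ 121.
x ≡ 241⁻¹·98 ≡ 121·98 ≡ 248 (mod 270).

248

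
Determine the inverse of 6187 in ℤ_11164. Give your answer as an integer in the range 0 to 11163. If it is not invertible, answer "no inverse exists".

10675

Run Euclid on (11164, 6187):
11164 = 1·6187 + 4977
6187 = 1·4977 + 1210
4977 = 4·1210 + 137
1210 = 8·137 + 114
137 = 1·114 + 23
114 = 4·23 + 22
23 = 1·22 + 1
22 = 22·1 + 0
gcd = 1, so the inverse exists. Back-substitute:
1 = 23 − 22
1 = −114 + 5·23
1 = 5·137 − 6·114
1 = −6·1210 + 53·137
1 = 53·4977 − 218·1210
1 = −218·6187 + 271·4977
1 = 271·11164 − 489·6187
Hence 6187⁻¹ ≡ -489 ≡ 10675 (mod 11164).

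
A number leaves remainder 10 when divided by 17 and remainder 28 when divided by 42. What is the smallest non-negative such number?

112

Write x = 10 + 17·k. Then 17·k ≡ 28 − 10 ≡ 18 (mod 42).
Need 17⁻¹ mod 42. Extended Euclid on (42, 17):
42 = 2·17 + 8
17 = 2·8 + 1
8 = 8·1 + 0
Back-substitute:
1 = 17 − 2·8
1 = −2·42 + 5·17
17⁻¹ ≡ 5 (mod 42), so k ≡ 5·18 ≡ 6 (mod 42).
x = 10 + 17·6 = 112.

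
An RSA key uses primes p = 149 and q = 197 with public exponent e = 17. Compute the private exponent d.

φ(n) = (p−1)(q−1) = 148·196 = 29008.
Need d with 17·d ≡ 1 (mod 29008). Apply the extended Euclidean algorithm:
29008 = 1706·17 + 6
17 = 2·6 + 5
6 = 1·5 + 1
5 = 5·1 + 0
Back-substitute:
1 = 6 − 5
1 = −17 + 3·6
1 = 3·29008 − 5119·17
So 17·(-5119) ≡ 1 (mod 29008), hence d ≡ -5119 ≡ 23889 (mod 29008).

23889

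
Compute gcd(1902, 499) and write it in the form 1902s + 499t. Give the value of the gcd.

Euclidean algorithm:
1902 = 3×499 + 405
499 = 1×405 + 94
405 = 4×94 + 29
94 = 3×29 + 7
29 = 4×7 + 1
7 = 7×1 + 0
gcd(1902, 499) = 1.
Back-substituting:
1 = 29 − 4·7
1 = −4·94 + 13·29
1 = 13·405 − 56·94
1 = −56·499 + 69·405
1 = 69·1902 − 263·499
So 1 = (69)·1902 + (-263)·499.

1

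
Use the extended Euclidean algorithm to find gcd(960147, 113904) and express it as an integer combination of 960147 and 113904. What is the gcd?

Repeated division:
960147 = 8·113904 + 48915
113904 = 2·48915 + 16074
48915 = 3·16074 + 693
16074 = 23·693 + 135
693 = 5·135 + 18
135 = 7·18 + 9
18 = 2·9 + 0
gcd(960147, 113904) = 9.
Working backward:
9 = 135 − 7·18
9 = −7·693 + 36·135
9 = 36·16074 − 835·693
9 = −835·48915 + 2541·16074
9 = 2541·113904 − 5917·48915
9 = −5917·960147 + 49877·113904
So 9 = (-5917)·960147 + (49877)·113904.

9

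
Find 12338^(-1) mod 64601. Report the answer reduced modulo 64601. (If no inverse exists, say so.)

30625

Apply the Euclidean algorithm to 64601 and 12338:
64601 = 5×12338 + 2911
12338 = 4×2911 + 694
2911 = 4×694 + 135
694 = 5×135 + 19
135 = 7×19 + 2
19 = 9×2 + 1
2 = 2×1 + 0
gcd = 1, so the inverse exists. Back-substitute:
1 = 19 − 9·2
1 = −9·135 + 64·19
1 = 64·694 − 329·135
1 = −329·2911 + 1380·694
1 = 1380·12338 − 5849·2911
1 = −5849·64601 + 30625·12338
So 12338·30625 ≡ 1 (mod 64601).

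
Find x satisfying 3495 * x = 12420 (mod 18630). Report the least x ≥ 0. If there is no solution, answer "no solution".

First find gcd(3495, 18630):
18630 = 5*3495 + 1155
3495 = 3*1155 + 30
1155 = 38*30 + 15
30 = 2*15 + 0
gcd = 15 and 15 | 12420, so solutions exist. Divide through by 15: 233x ≡ 828 (mod 1242).
Now find 233⁻¹ mod 1242:
1242 = 5×233 + 77
233 = 3×77 + 2
77 = 38×2 + 1
2 = 2×1 + 0
Back-substitute:
1 = 77 − 38·2
1 = −38·233 + 115·77
1 = 115·1242 − 613·233
So 233·(-613) ≡ 1 (mod 1242), i.e. 233⁻¹ ≡ 629.
Then x ≡ 629·828 ≡ 414 (mod 1242); the smallest non-negative solution is x = 414.

414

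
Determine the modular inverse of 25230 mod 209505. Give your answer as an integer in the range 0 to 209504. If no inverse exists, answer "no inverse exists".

no inverse exists

Compute gcd(25230, 209505):
209505 = 8·25230 + 7665
25230 = 3·7665 + 2235
7665 = 3·2235 + 960
2235 = 2·960 + 315
960 = 3·315 + 15
315 = 21·15 + 0
gcd(25230, 209505) = 15 ≠ 1, so 25230 has no multiplicative inverse modulo 209505.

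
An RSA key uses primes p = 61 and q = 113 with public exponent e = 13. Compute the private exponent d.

517

φ(n) = (p−1)(q−1) = 60·112 = 6720.
Need d with 13·d ≡ 1 (mod 6720). Apply the extended Euclidean algorithm:
6720 = 516*13 + 12
13 = 1*12 + 1
12 = 12*1 + 0
Back-substitute:
1 = 13 − 12
1 = −6720 + 517·13
So 13·517 ≡ 1 (mod 6720), hence d = 517.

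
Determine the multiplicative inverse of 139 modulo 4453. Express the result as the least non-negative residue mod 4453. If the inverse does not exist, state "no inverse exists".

gcd(4453, 139) by repeated division:
4453 = 32×139 + 5
139 = 27×5 + 4
5 = 1×4 + 1
4 = 4×1 + 0
Since gcd(139, 4453) = 1, back-substitute to write 1 as a combination:
1 = 5 − 4
1 = −139 + 28·5
1 = 28·4453 − 897·139
So 139·(-897) ≡ 1 (mod 4453), and -897 ≡ 3556 (mod 4453).

3556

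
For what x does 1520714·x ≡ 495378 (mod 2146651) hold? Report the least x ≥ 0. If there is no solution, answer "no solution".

First find gcd(1520714, 2146651):
2146651 = 1*1520714 + 625937
1520714 = 2*625937 + 268840
625937 = 2*268840 + 88257
268840 = 3*88257 + 4069
88257 = 21*4069 + 2808
4069 = 1*2808 + 1261
2808 = 2*1261 + 286
1261 = 4*286 + 117
286 = 2*117 + 52
117 = 2*52 + 13
52 = 4*13 + 0
gcd = 13 and 13 | 495378, so solutions exist. Divide through by 13: 116978x ≡ 38106 (mod 165127).
Now find 116978⁻¹ mod 165127:
165127 = 1*116978 + 48149
116978 = 2*48149 + 20680
48149 = 2*20680 + 6789
20680 = 3*6789 + 313
6789 = 21*313 + 216
313 = 1*216 + 97
216 = 2*97 + 22
97 = 4*22 + 9
22 = 2*9 + 4
9 = 2*4 + 1
4 = 4*1 + 0
Back-substitute:
1 = 9 − 2·4
1 = −2·22 + 5·9
1 = 5·97 − 22·22
1 = −22·216 + 49·97
1 = 49·313 − 71·216
1 = −71·6789 + 1540·313
1 = 1540·20680 − 4691·6789
1 = −4691·48149 + 10922·20680
1 = 10922·116978 − 26535·48149
1 = −26535·165127 + 37457·116978
So 116978⁻¹ ≡ 37457 (mod 165127).
Then x ≡ 37457·38106 ≡ 143781 (mod 165127); the smallest non-negative solution is x = 143781.

143781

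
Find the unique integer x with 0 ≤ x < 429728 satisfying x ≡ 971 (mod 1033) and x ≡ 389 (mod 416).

Write x = 971 + 1033·k. Then 1033·k ≡ 389 − 971 ≡ 250 (mod 416).
Need 1033⁻¹ mod 416. Extended Euclid on (416, 201):
416 = 2·201 + 14
201 = 14·14 + 5
14 = 2·5 + 4
5 = 1·4 + 1
4 = 4·1 + 0
Back-substitute:
1 = 5 − 4
1 = −14 + 3·5
1 = 3·201 − 43·14
1 = −43·416 + 89·201
1033⁻¹ ≡ 89 (mod 416), so k ≡ 89·250 ≡ 202 (mod 416).
x = 971 + 1033·202 = 209637.

209637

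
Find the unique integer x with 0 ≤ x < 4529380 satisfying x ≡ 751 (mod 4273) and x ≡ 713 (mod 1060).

3564433

Write x = 751 + 4273·k. Then 4273·k ≡ 713 − 751 ≡ 1022 (mod 1060).
Need 4273⁻¹ mod 1060. Extended Euclid on (1060, 33):
1060 = 32×33 + 4
33 = 8×4 + 1
4 = 4×1 + 0
Back-substitute:
1 = 33 − 8·4
1 = −8·1060 + 257·33
4273⁻¹ ≡ 257 (mod 1060), so k ≡ 257·1022 ≡ 834 (mod 1060).
x = 751 + 4273·834 = 3564433.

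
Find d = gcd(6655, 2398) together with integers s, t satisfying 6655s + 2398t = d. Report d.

Euclidean algorithm:
6655 = 2×2398 + 1859
2398 = 1×1859 + 539
1859 = 3×539 + 242
539 = 2×242 + 55
242 = 4×55 + 22
55 = 2×22 + 11
22 = 2×11 + 0
gcd(6655, 2398) = 11.
Working backward:
11 = 55 − 2·22
11 = −2·242 + 9·55
11 = 9·539 − 20·242
11 = −20·1859 + 69·539
11 = 69·2398 − 89·1859
11 = −89·6655 + 247·2398
So 11 = (-89)·6655 + (247)·2398.

11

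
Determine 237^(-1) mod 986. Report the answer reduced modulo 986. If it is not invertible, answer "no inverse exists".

441

gcd(986, 237) by repeated division:
986 = 4·237 + 38
237 = 6·38 + 9
38 = 4·9 + 2
9 = 4·2 + 1
2 = 2·1 + 0
Since gcd(237, 986) = 1, back-substitute to write 1 as a combination:
1 = 9 − 4·2
1 = −4·38 + 17·9
1 = 17·237 − 106·38
1 = −106·986 + 441·237
So 237·441 ≡ 1 (mod 986).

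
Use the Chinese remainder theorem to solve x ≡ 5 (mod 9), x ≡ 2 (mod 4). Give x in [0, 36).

14

Write x = 5 + 9·k. Then 9·k ≡ 2 − 5 ≡ 1 (mod 4).
Need 9⁻¹ mod 4. Extended Euclid on (4, 1):
4 = 4·1 + 0
9⁻¹ ≡ 1 (mod 4), so k ≡ 1·1 ≡ 1 (mod 4).
x = 5 + 9·1 = 14.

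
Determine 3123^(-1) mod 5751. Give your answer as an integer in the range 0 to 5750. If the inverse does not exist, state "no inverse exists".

Euclidean algorithm on 5751, 3123:
5751 = 1×3123 + 2628
3123 = 1×2628 + 495
2628 = 5×495 + 153
495 = 3×153 + 36
153 = 4×36 + 9
36 = 4×9 + 0
Since gcd = 9 > 1, 3123 is not a unit mod 5751.

no inverse exists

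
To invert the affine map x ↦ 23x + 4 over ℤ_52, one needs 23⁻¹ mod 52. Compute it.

Apply the Euclidean algorithm to 52 and 23:
52 = 2×23 + 6
23 = 3×6 + 5
6 = 1×5 + 1
5 = 5×1 + 0
gcd = 1, so the inverse exists. Back-substitute:
1 = 6 − 5
1 = −23 + 4·6
1 = 4·52 − 9·23
Thus 23·(-9) ≡ 1 (mod 52); reducing, -9 mod 52 = 43.

43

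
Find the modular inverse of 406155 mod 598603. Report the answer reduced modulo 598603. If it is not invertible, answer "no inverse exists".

gcd(598603, 406155) by repeated division:
598603 = 1·406155 + 192448
406155 = 2·192448 + 21259
192448 = 9·21259 + 1117
21259 = 19·1117 + 36
1117 = 31·36 + 1
36 = 36·1 + 0
The gcd is 1. Working backward:
1 = 1117 − 31·36
1 = −31·21259 + 590·1117
1 = 590·192448 − 5341·21259
1 = −5341·406155 + 11272·192448
1 = 11272·598603 − 16613·406155
Hence 406155⁻¹ ≡ -16613 ≡ 581990 (mod 598603).

581990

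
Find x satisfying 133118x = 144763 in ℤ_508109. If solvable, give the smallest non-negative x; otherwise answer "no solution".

223535

First find gcd(133118, 508109):
508109 = 3×133118 + 108755
133118 = 1×108755 + 24363
108755 = 4×24363 + 11303
24363 = 2×11303 + 1757
11303 = 6×1757 + 761
1757 = 2×761 + 235
761 = 3×235 + 56
235 = 4×56 + 11
56 = 5×11 + 1
11 = 11×1 + 0
gcd = 1, so a unique solution mod 508109 exists.
Back-substitute for the Bézout coefficients:
1 = 56 − 5·11
1 = −5·235 + 21·56
1 = 21·761 − 68·235
1 = −68·1757 + 157·761
1 = 157·11303 − 1010·1757
1 = −1010·24363 + 2177·11303
1 = 2177·108755 − 9718·24363
1 = −9718·133118 + 11895·108755
1 = 11895·508109 − 45403·133118
So 133118·(-45403) ≡ 1 (mod 508109), giving 133118⁻¹ ≡ 462706.
x ≡ 133118⁻¹·144763 ≡ 462706·144763 ≡ 223535 (mod 508109).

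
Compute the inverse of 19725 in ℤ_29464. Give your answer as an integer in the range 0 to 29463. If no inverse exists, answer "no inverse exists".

28629

gcd(29464, 19725) by repeated division:
29464 = 1·19725 + 9739
19725 = 2·9739 + 247
9739 = 39·247 + 106
247 = 2·106 + 35
106 = 3·35 + 1
35 = 35·1 + 0
The gcd is 1. Working backward:
1 = 106 − 3·35
1 = −3·247 + 7·106
1 = 7·9739 − 276·247
1 = −276·19725 + 559·9739
1 = 559·29464 − 835·19725
Thus 19725·(-835) ≡ 1 (mod 29464); reducing, -835 mod 29464 = 28629.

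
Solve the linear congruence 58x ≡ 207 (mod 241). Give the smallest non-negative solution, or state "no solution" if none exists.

149

First find gcd(58, 241):
241 = 4*58 + 9
58 = 6*9 + 4
9 = 2*4 + 1
4 = 4*1 + 0
gcd = 1, so a unique solution mod 241 exists.
Back-substitute for the Bézout coefficients:
1 = 9 − 2·4
1 = −2·58 + 13·9
1 = 13·241 − 54·58
So 58·(-54) ≡ 1 (mod 241), giving 58⁻¹ ≡ 187.
x ≡ 58⁻¹·207 ≡ 187·207 ≡ 149 (mod 241).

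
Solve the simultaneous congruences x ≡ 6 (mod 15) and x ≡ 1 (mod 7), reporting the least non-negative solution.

36

Write x = 6 + 15·k. Then 15·k ≡ 1 − 6 ≡ 2 (mod 7).
Need 15⁻¹ mod 7. Extended Euclid on (7, 1):
7 = 7·1 + 0
15⁻¹ ≡ 1 (mod 7), so k ≡ 1·2 ≡ 2 (mod 7).
x = 6 + 15·2 = 36.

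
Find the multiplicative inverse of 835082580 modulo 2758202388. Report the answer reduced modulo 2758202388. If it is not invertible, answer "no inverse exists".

no inverse exists

Compute gcd(835082580, 2758202388):
2758202388 = 3×835082580 + 252954648
835082580 = 3×252954648 + 76218636
252954648 = 3×76218636 + 24298740
76218636 = 3×24298740 + 3322416
24298740 = 7×3322416 + 1041828
3322416 = 3×1041828 + 196932
1041828 = 5×196932 + 57168
196932 = 3×57168 + 25428
57168 = 2×25428 + 6312
25428 = 4×6312 + 180
6312 = 35×180 + 12
180 = 15×12 + 0
The gcd is 12, not 1, hence no inverse exists.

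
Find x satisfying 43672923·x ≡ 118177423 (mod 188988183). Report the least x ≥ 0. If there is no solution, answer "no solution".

no solution

gcd(43672923, 188988183):
188988183 = 4·43672923 + 14296491
43672923 = 3·14296491 + 783450
14296491 = 18·783450 + 194391
783450 = 4·194391 + 5886
194391 = 33·5886 + 153
5886 = 38·153 + 72
153 = 2·72 + 9
72 = 8·9 + 0
gcd = 9, but 9 ∤ 118177423, so the congruence has no solution.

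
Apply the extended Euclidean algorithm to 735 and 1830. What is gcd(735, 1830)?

15

Apply Euclid's algorithm to 1830 and 735:
1830 = 2·735 + 360
735 = 2·360 + 15
360 = 24·15 + 0
gcd(735, 1830) = 15.
Working backward:
15 = 735 − 2·360
15 = −2·1830 + 5·735
So 15 = (-2)·1830 + (5)·735.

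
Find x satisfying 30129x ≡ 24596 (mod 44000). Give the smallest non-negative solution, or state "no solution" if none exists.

First find gcd(30129, 44000):
44000 = 1·30129 + 13871
30129 = 2·13871 + 2387
13871 = 5·2387 + 1936
2387 = 1·1936 + 451
1936 = 4·451 + 132
451 = 3·132 + 55
132 = 2·55 + 22
55 = 2·22 + 11
22 = 2·11 + 0
gcd = 11 and 11 | 24596, so solutions exist. Divide through by 11: 2739x ≡ 2236 (mod 4000).
Now find 2739⁻¹ mod 4000:
4000 = 1·2739 + 1261
2739 = 2·1261 + 217
1261 = 5·217 + 176
217 = 1·176 + 41
176 = 4·41 + 12
41 = 3·12 + 5
12 = 2·5 + 2
5 = 2·2 + 1
2 = 2·1 + 0
Back-substitute:
1 = 5 − 2·2
1 = −2·12 + 5·5
1 = 5·41 − 17·12
1 = −17·176 + 73·41
1 = 73·217 − 90·176
1 = −90·1261 + 523·217
1 = 523·2739 − 1136·1261
1 = −1136·4000 + 1659·2739
So 2739⁻¹ ≡ 1659 (mod 4000).
Then x ≡ 1659·2236 ≡ 1524 (mod 4000); the smallest non-negative solution is x = 1524.

1524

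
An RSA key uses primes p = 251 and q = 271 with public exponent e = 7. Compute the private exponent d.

9643

φ(n) = (p−1)(q−1) = 250·270 = 67500.
Need d with 7·d ≡ 1 (mod 67500). Apply the extended Euclidean algorithm:
67500 = 9642·7 + 6
7 = 1·6 + 1
6 = 6·1 + 0
Back-substitute:
1 = 7 − 6
1 = −67500 + 9643·7
So 7·9643 ≡ 1 (mod 67500), hence d = 9643.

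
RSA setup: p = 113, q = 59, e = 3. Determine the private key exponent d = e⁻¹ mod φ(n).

4331

φ(n) = (p−1)(q−1) = 112·58 = 6496.
Need d with 3·d ≡ 1 (mod 6496). Apply the extended Euclidean algorithm:
6496 = 2165·3 + 1
3 = 3·1 + 0
Back-substitute:
1 = 6496 − 2165·3
So 3·(-2165) ≡ 1 (mod 6496), hence d ≡ -2165 ≡ 4331 (mod 6496).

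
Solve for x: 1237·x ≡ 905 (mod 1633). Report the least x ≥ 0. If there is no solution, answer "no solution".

1107

First find gcd(1237, 1633):
1633 = 1·1237 + 396
1237 = 3·396 + 49
396 = 8·49 + 4
49 = 12·4 + 1
4 = 4·1 + 0
gcd = 1, so a unique solution mod 1633 exists.
Back-substitute for the Bézout coefficients:
1 = 49 − 12·4
1 = −12·396 + 97·49
1 = 97·1237 − 303·396
1 = −303·1633 + 400·1237
So 1237·(400) ≡ 1 (mod 1633), giving 1237⁻¹ ≡ 400.
x ≡ 1237⁻¹·905 ≡ 400·905 ≡ 1107 (mod 1633).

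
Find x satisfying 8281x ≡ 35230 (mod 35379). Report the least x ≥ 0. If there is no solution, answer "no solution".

10057

First find gcd(8281, 35379):
35379 = 4×8281 + 2255
8281 = 3×2255 + 1516
2255 = 1×1516 + 739
1516 = 2×739 + 38
739 = 19×38 + 17
38 = 2×17 + 4
17 = 4×4 + 1
4 = 4×1 + 0
gcd = 1, so a unique solution mod 35379 exists.
Back-substitute for the Bézout coefficients:
1 = 17 − 4·4
1 = −4·38 + 9·17
1 = 9·739 − 175·38
1 = −175·1516 + 359·739
1 = 359·2255 − 534·1516
1 = −534·8281 + 1961·2255
1 = 1961·35379 − 8378·8281
So 8281·(-8378) ≡ 1 (mod 35379), giving 8281⁻¹ ≡ 27001.
x ≡ 8281⁻¹·35230 ≡ 27001·35230 ≡ 10057 (mod 35379).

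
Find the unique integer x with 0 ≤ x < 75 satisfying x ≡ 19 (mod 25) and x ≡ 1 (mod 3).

19

Write x = 19 + 25·k. Then 25·k ≡ 1 − 19 ≡ 0 (mod 3).
Need 25⁻¹ mod 3. Extended Euclid on (3, 1):
3 = 3×1 + 0
25⁻¹ ≡ 1 (mod 3), so k ≡ 1·0 ≡ 0 (mod 3).
x = 19 + 25·0 = 19.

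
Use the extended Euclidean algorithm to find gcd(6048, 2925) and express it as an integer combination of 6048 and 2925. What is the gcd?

9

Repeated division:
6048 = 2*2925 + 198
2925 = 14*198 + 153
198 = 1*153 + 45
153 = 3*45 + 18
45 = 2*18 + 9
18 = 2*9 + 0
gcd(6048, 2925) = 9.
Back-substituting:
9 = 45 − 2·18
9 = −2·153 + 7·45
9 = 7·198 − 9·153
9 = −9·2925 + 133·198
9 = 133·6048 − 275·2925
So 9 = (133)·6048 + (-275)·2925.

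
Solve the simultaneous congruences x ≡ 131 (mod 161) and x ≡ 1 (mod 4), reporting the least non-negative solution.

453

Write x = 131 + 161·k. Then 161·k ≡ 1 − 131 ≡ 2 (mod 4).
Need 161⁻¹ mod 4. Extended Euclid on (4, 1):
4 = 4·1 + 0
161⁻¹ ≡ 1 (mod 4), so k ≡ 1·2 ≡ 2 (mod 4).
x = 131 + 161·2 = 453.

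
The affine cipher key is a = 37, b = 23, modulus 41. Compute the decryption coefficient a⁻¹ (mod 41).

10

Apply the Euclidean algorithm to 41 and 37:
41 = 1*37 + 4
37 = 9*4 + 1
4 = 4*1 + 0
The gcd is 1. Working backward:
1 = 37 − 9·4
1 = −9·41 + 10·37
So 37·10 ≡ 1 (mod 41).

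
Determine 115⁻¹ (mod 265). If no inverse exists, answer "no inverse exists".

no inverse exists

Compute gcd(115, 265):
265 = 2*115 + 35
115 = 3*35 + 10
35 = 3*10 + 5
10 = 2*5 + 0
Since gcd = 5 > 1, 115 is not a unit mod 265.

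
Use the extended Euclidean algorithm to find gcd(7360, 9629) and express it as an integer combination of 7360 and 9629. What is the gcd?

Euclidean algorithm:
9629 = 1·7360 + 2269
7360 = 3·2269 + 553
2269 = 4·553 + 57
553 = 9·57 + 40
57 = 1·40 + 17
40 = 2·17 + 6
17 = 2·6 + 5
6 = 1·5 + 1
5 = 5·1 + 0
gcd(7360, 9629) = 1.
Express as a combination:
1 = 6 − 5
1 = −17 + 3·6
1 = 3·40 − 7·17
1 = −7·57 + 10·40
1 = 10·553 − 97·57
1 = −97·2269 + 398·553
1 = 398·7360 − 1291·2269
1 = −1291·9629 + 1689·7360
So 1 = (-1291)·9629 + (1689)·7360.

1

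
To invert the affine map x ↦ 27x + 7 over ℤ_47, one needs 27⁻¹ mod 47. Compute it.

7

gcd(47, 27) by repeated division:
47 = 1*27 + 20
27 = 1*20 + 7
20 = 2*7 + 6
7 = 1*6 + 1
6 = 6*1 + 0
The gcd is 1. Working backward:
1 = 7 − 6
1 = −20 + 3·7
1 = 3·27 − 4·20
1 = −4·47 + 7·27
So 27·7 ≡ 1 (mod 47).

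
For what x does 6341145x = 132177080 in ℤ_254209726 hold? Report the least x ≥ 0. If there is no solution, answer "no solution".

4667976

First find gcd(6341145, 254209726):
254209726 = 40*6341145 + 563926
6341145 = 11*563926 + 137959
563926 = 4*137959 + 12090
137959 = 11*12090 + 4969
12090 = 2*4969 + 2152
4969 = 2*2152 + 665
2152 = 3*665 + 157
665 = 4*157 + 37
157 = 4*37 + 9
37 = 4*9 + 1
9 = 9*1 + 0
gcd = 1, so a unique solution mod 254209726 exists.
Back-substitute for the Bézout coefficients:
1 = 37 − 4·9
1 = −4·157 + 17·37
1 = 17·665 − 72·157
1 = −72·2152 + 233·665
1 = 233·4969 − 538·2152
1 = −538·12090 + 1309·4969
1 = 1309·137959 − 14937·12090
1 = −14937·563926 + 61057·137959
1 = 61057·6341145 − 686564·563926
1 = −686564·254209726 + 27523617·6341145
So 6341145·(27523617) ≡ 1 (mod 254209726), giving 6341145⁻¹ ≡ 27523617.
x ≡ 6341145⁻¹·132177080 ≡ 27523617·132177080 ≡ 4667976 (mod 254209726).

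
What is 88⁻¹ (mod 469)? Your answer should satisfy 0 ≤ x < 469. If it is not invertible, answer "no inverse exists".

Run Euclid on (469, 88):
469 = 5*88 + 29
88 = 3*29 + 1
29 = 29*1 + 0
The gcd is 1. Working backward:
1 = 88 − 3·29
1 = −3·469 + 16·88
So 88·16 ≡ 1 (mod 469).

16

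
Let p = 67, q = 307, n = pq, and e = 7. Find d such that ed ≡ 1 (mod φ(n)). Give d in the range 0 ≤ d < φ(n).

17311

φ(n) = (p−1)(q−1) = 66·306 = 20196.
Need d with 7·d ≡ 1 (mod 20196). Apply the extended Euclidean algorithm:
20196 = 2885×7 + 1
7 = 7×1 + 0
Back-substitute:
1 = 20196 − 2885·7
So 7·(-2885) ≡ 1 (mod 20196), hence d ≡ -2885 ≡ 17311 (mod 20196).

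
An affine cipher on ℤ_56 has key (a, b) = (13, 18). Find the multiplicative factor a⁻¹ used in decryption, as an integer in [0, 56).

13

gcd(56, 13) by repeated division:
56 = 4×13 + 4
13 = 3×4 + 1
4 = 4×1 + 0
Since gcd(13, 56) = 1, back-substitute to write 1 as a combination:
1 = 13 − 3·4
1 = −3·56 + 13·13
So 13·13 ≡ 1 (mod 56).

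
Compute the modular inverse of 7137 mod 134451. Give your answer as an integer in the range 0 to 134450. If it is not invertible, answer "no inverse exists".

Euclidean algorithm on 134451, 7137:
134451 = 18×7137 + 5985
7137 = 1×5985 + 1152
5985 = 5×1152 + 225
1152 = 5×225 + 27
225 = 8×27 + 9
27 = 3×9 + 0
The gcd is 9, not 1, hence no inverse exists.

no inverse exists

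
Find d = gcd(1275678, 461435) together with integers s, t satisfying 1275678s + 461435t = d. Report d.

Euclidean algorithm:
1275678 = 2·461435 + 352808
461435 = 1·352808 + 108627
352808 = 3·108627 + 26927
108627 = 4·26927 + 919
26927 = 29·919 + 276
919 = 3·276 + 91
276 = 3·91 + 3
91 = 30·3 + 1
3 = 3·1 + 0
gcd(1275678, 461435) = 1.
Express as a combination:
1 = 91 − 30·3
1 = −30·276 + 91·91
1 = 91·919 − 303·276
1 = −303·26927 + 8878·919
1 = 8878·108627 − 35815·26927
1 = −35815·352808 + 116323·108627
1 = 116323·461435 − 152138·352808
1 = −152138·1275678 + 420599·461435
So 1 = (-152138)·1275678 + (420599)·461435.

1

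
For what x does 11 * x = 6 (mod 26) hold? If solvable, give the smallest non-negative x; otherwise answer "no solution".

10

First find gcd(11, 26):
26 = 2*11 + 4
11 = 2*4 + 3
4 = 1*3 + 1
3 = 3*1 + 0
gcd = 1, so a unique solution mod 26 exists.
Back-substitute for the Bézout coefficients:
1 = 4 − 3
1 = −11 + 3·4
1 = 3·26 − 7·11
So 11·(-7) ≡ 1 (mod 26), giving 11⁻¹ ≡ 19.
x ≡ 11⁻¹·6 ≡ 19·6 ≡ 10 (mod 26).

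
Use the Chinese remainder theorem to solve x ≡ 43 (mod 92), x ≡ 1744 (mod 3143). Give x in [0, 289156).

Write x = 43 + 92·k. Then 92·k ≡ 1744 − 43 ≡ 1701 (mod 3143).
Need 92⁻¹ mod 3143. Extended Euclid on (3143, 92):
3143 = 34·92 + 15
92 = 6·15 + 2
15 = 7·2 + 1
2 = 2·1 + 0
Back-substitute:
1 = 15 − 7·2
1 = −7·92 + 43·15
1 = 43·3143 − 1469·92
92⁻¹ ≡ 1674 (mod 3143), so k ≡ 1674·1701 ≡ 3059 (mod 3143).
x = 43 + 92·3059 = 281471.

281471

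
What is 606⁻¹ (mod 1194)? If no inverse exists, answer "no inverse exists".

Euclidean algorithm on 1194, 606:
1194 = 1×606 + 588
606 = 1×588 + 18
588 = 32×18 + 12
18 = 1×12 + 6
12 = 2×6 + 0
gcd(606, 1194) = 6 ≠ 1, so 606 has no multiplicative inverse modulo 1194.

no inverse exists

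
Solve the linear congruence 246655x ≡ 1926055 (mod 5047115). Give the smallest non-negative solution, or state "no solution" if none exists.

First find gcd(246655, 5047115):
5047115 = 20*246655 + 114015
246655 = 2*114015 + 18625
114015 = 6*18625 + 2265
18625 = 8*2265 + 505
2265 = 4*505 + 245
505 = 2*245 + 15
245 = 16*15 + 5
15 = 3*5 + 0
gcd = 5 and 5 | 1926055, so solutions exist. Divide through by 5: 49331x ≡ 385211 (mod 1009423).
Now find 49331⁻¹ mod 1009423:
1009423 = 20*49331 + 22803
49331 = 2*22803 + 3725
22803 = 6*3725 + 453
3725 = 8*453 + 101
453 = 4*101 + 49
101 = 2*49 + 3
49 = 16*3 + 1
3 = 3*1 + 0
Back-substitute:
1 = 49 − 16·3
1 = −16·101 + 33·49
1 = 33·453 − 148·101
1 = −148·3725 + 1217·453
1 = 1217·22803 − 7450·3725
1 = −7450·49331 + 16117·22803
1 = 16117·1009423 − 329790·49331
So 49331·(-329790) ≡ 1 (mod 1009423), i.e. 49331⁻¹ ≡ 679633.
Then x ≡ 679633·385211 ≡ 177129 (mod 1009423); the smallest non-negative solution is x = 177129.

177129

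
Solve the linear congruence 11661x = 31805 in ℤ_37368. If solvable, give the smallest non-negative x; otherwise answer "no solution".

gcd(11661, 37368):
37368 = 3·11661 + 2385
11661 = 4·2385 + 2121
2385 = 1·2121 + 264
2121 = 8·264 + 9
264 = 29·9 + 3
9 = 3·3 + 0
gcd = 3, but 3 ∤ 31805, so the congruence has no solution.

no solution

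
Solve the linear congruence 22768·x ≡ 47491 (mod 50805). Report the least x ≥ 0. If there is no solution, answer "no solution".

First find gcd(22768, 50805):
50805 = 2×22768 + 5269
22768 = 4×5269 + 1692
5269 = 3×1692 + 193
1692 = 8×193 + 148
193 = 1×148 + 45
148 = 3×45 + 13
45 = 3×13 + 6
13 = 2×6 + 1
6 = 6×1 + 0
gcd = 1, so a unique solution mod 50805 exists.
Back-substitute for the Bézout coefficients:
1 = 13 − 2·6
1 = −2·45 + 7·13
1 = 7·148 − 23·45
1 = −23·193 + 30·148
1 = 30·1692 − 263·193
1 = −263·5269 + 819·1692
1 = 819·22768 − 3539·5269
1 = −3539·50805 + 7897·22768
So 22768·(7897) ≡ 1 (mod 50805), giving 22768⁻¹ ≡ 7897.
x ≡ 22768⁻¹·47491 ≡ 7897·47491 ≡ 44722 (mod 50805).

44722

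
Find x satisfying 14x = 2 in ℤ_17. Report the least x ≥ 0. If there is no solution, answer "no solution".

5

First find gcd(14, 17):
17 = 1*14 + 3
14 = 4*3 + 2
3 = 1*2 + 1
2 = 2*1 + 0
gcd = 1, so a unique solution mod 17 exists.
Back-substitute for the Bézout coefficients:
1 = 3 − 2
1 = −14 + 5·3
1 = 5·17 − 6·14
So 14·(-6) ≡ 1 (mod 17), giving 14⁻¹ ≡ 11.
x ≡ 14⁻¹·2 ≡ 11·2 ≡ 5 (mod 17).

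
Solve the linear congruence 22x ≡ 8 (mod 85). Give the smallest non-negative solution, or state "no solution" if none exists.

39

First find gcd(22, 85):
85 = 3·22 + 19
22 = 1·19 + 3
19 = 6·3 + 1
3 = 3·1 + 0
gcd = 1, so a unique solution mod 85 exists.
Back-substitute for the Bézout coefficients:
1 = 19 − 6·3
1 = −6·22 + 7·19
1 = 7·85 − 27·22
So 22·(-27) ≡ 1 (mod 85), giving 22⁻¹ ≡ 58.
x ≡ 22⁻¹·8 ≡ 58·8 ≡ 39 (mod 85).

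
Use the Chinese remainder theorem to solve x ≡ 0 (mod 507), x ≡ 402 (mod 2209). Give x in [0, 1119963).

Write x = 0 + 507·k. Then 507·k ≡ 402 − 0 ≡ 402 (mod 2209).
Need 507⁻¹ mod 2209. Extended Euclid on (2209, 507):
2209 = 4×507 + 181
507 = 2×181 + 145
181 = 1×145 + 36
145 = 4×36 + 1
36 = 36×1 + 0
Back-substitute:
1 = 145 − 4·36
1 = −4·181 + 5·145
1 = 5·507 − 14·181
1 = −14·2209 + 61·507
507⁻¹ ≡ 61 (mod 2209), so k ≡ 61·402 ≡ 223 (mod 2209).
x = 0 + 507·223 = 113061.

113061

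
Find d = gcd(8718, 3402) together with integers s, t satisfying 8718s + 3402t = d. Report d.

6

Euclidean algorithm:
8718 = 2·3402 + 1914
3402 = 1·1914 + 1488
1914 = 1·1488 + 426
1488 = 3·426 + 210
426 = 2·210 + 6
210 = 35·6 + 0
gcd(8718, 3402) = 6.
Express as a combination:
6 = 426 − 2·210
6 = −2·1488 + 7·426
6 = 7·1914 − 9·1488
6 = −9·3402 + 16·1914
6 = 16·8718 − 41·3402
So 6 = (16)·8718 + (-41)·3402.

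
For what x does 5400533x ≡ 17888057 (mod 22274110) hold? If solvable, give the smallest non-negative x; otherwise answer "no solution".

1056059

First find gcd(5400533, 22274110):
22274110 = 4·5400533 + 671978
5400533 = 8·671978 + 24709
671978 = 27·24709 + 4835
24709 = 5·4835 + 534
4835 = 9·534 + 29
534 = 18·29 + 12
29 = 2·12 + 5
12 = 2·5 + 2
5 = 2·2 + 1
2 = 2·1 + 0
gcd = 1, so a unique solution mod 22274110 exists.
Back-substitute for the Bézout coefficients:
1 = 5 − 2·2
1 = −2·12 + 5·5
1 = 5·29 − 12·12
1 = −12·534 + 221·29
1 = 221·4835 − 2001·534
1 = −2001·24709 + 10226·4835
1 = 10226·671978 − 278103·24709
1 = −278103·5400533 + 2235050·671978
1 = 2235050·22274110 − 9218303·5400533
So 5400533·(-9218303) ≡ 1 (mod 22274110), giving 5400533⁻¹ ≡ 13055807.
x ≡ 5400533⁻¹·17888057 ≡ 13055807·17888057 ≡ 1056059 (mod 22274110).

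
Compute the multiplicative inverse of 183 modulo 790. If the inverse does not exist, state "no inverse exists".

177

Extended Euclidean algorithm:
790 = 4·183 + 58
183 = 3·58 + 9
58 = 6·9 + 4
9 = 2·4 + 1
4 = 4·1 + 0
Since gcd(183, 790) = 1, back-substitute to write 1 as a combination:
1 = 9 − 2·4
1 = −2·58 + 13·9
1 = 13·183 − 41·58
1 = −41·790 + 177·183
So 183·177 ≡ 1 (mod 790).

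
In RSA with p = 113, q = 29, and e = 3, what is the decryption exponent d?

φ(n) = (p−1)(q−1) = 112·28 = 3136.
Need d with 3·d ≡ 1 (mod 3136). Apply the extended Euclidean algorithm:
3136 = 1045*3 + 1
3 = 3*1 + 0
Back-substitute:
1 = 3136 − 1045·3
So 3·(-1045) ≡ 1 (mod 3136), hence d ≡ -1045 ≡ 2091 (mod 3136).

2091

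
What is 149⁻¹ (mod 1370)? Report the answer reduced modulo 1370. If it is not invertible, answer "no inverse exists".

1039

Apply the Euclidean algorithm to 1370 and 149:
1370 = 9×149 + 29
149 = 5×29 + 4
29 = 7×4 + 1
4 = 4×1 + 0
gcd = 1, so the inverse exists. Back-substitute:
1 = 29 − 7·4
1 = −7·149 + 36·29
1 = 36·1370 − 331·149
Hence 149⁻¹ ≡ -331 ≡ 1039 (mod 1370).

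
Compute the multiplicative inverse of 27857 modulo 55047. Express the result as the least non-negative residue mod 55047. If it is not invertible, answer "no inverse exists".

1403

Run Euclid on (55047, 27857):
55047 = 1*27857 + 27190
27857 = 1*27190 + 667
27190 = 40*667 + 510
667 = 1*510 + 157
510 = 3*157 + 39
157 = 4*39 + 1
39 = 39*1 + 0
gcd = 1, so the inverse exists. Back-substitute:
1 = 157 − 4·39
1 = −4·510 + 13·157
1 = 13·667 − 17·510
1 = −17·27190 + 693·667
1 = 693·27857 − 710·27190
1 = −710·55047 + 1403·27857
So 27857·1403 ≡ 1 (mod 55047).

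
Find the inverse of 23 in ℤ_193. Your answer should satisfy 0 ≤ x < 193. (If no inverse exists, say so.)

Extended Euclidean algorithm:
193 = 8×23 + 9
23 = 2×9 + 5
9 = 1×5 + 4
5 = 1×4 + 1
4 = 4×1 + 0
Since gcd(23, 193) = 1, back-substitute to write 1 as a combination:
1 = 5 − 4
1 = −9 + 2·5
1 = 2·23 − 5·9
1 = −5·193 + 42·23
So 23·42 ≡ 1 (mod 193).

42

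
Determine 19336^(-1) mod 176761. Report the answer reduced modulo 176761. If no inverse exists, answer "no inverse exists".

Run Euclid on (176761, 19336):
176761 = 9·19336 + 2737
19336 = 7·2737 + 177
2737 = 15·177 + 82
177 = 2·82 + 13
82 = 6·13 + 4
13 = 3·4 + 1
4 = 4·1 + 0
Since gcd(19336, 176761) = 1, back-substitute to write 1 as a combination:
1 = 13 − 3·4
1 = −3·82 + 19·13
1 = 19·177 − 41·82
1 = −41·2737 + 634·177
1 = 634·19336 − 4479·2737
1 = −4479·176761 + 40945·19336
So 19336·40945 ≡ 1 (mod 176761).

40945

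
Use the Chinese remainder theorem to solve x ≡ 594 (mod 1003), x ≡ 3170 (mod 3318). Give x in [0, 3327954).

Write x = 594 + 1003·k. Then 1003·k ≡ 3170 − 594 ≡ 2576 (mod 3318).
Need 1003⁻¹ mod 3318. Extended Euclid on (3318, 1003):
3318 = 3×1003 + 309
1003 = 3×309 + 76
309 = 4×76 + 5
76 = 15×5 + 1
5 = 5×1 + 0
Back-substitute:
1 = 76 − 15·5
1 = −15·309 + 61·76
1 = 61·1003 − 198·309
1 = −198·3318 + 655·1003
1003⁻¹ ≡ 655 (mod 3318), so k ≡ 655·2576 ≡ 1736 (mod 3318).
x = 594 + 1003·1736 = 1741802.

1741802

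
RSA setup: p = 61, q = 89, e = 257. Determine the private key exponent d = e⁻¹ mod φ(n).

2753

φ(n) = (p−1)(q−1) = 60·88 = 5280.
Need d with 257·d ≡ 1 (mod 5280). Apply the extended Euclidean algorithm:
5280 = 20·257 + 140
257 = 1·140 + 117
140 = 1·117 + 23
117 = 5·23 + 2
23 = 11·2 + 1
2 = 2·1 + 0
Back-substitute:
1 = 23 − 11·2
1 = −11·117 + 56·23
1 = 56·140 − 67·117
1 = −67·257 + 123·140
1 = 123·5280 − 2527·257
So 257·(-2527) ≡ 1 (mod 5280), hence d ≡ -2527 ≡ 2753 (mod 5280).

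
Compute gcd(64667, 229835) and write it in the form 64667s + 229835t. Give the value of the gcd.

1

Apply Euclid's algorithm to 229835 and 64667:
229835 = 3·64667 + 35834
64667 = 1·35834 + 28833
35834 = 1·28833 + 7001
28833 = 4·7001 + 829
7001 = 8·829 + 369
829 = 2·369 + 91
369 = 4·91 + 5
91 = 18·5 + 1
5 = 5·1 + 0
gcd(64667, 229835) = 1.
Back-substituting:
1 = 91 − 18·5
1 = −18·369 + 73·91
1 = 73·829 − 164·369
1 = −164·7001 + 1385·829
1 = 1385·28833 − 5704·7001
1 = −5704·35834 + 7089·28833
1 = 7089·64667 − 12793·35834
1 = −12793·229835 + 45468·64667
So 1 = (-12793)·229835 + (45468)·64667.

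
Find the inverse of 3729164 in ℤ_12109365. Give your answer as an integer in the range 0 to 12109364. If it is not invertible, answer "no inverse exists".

Run Euclid on (12109365, 3729164):
12109365 = 3·3729164 + 921873
3729164 = 4·921873 + 41672
921873 = 22·41672 + 5089
41672 = 8·5089 + 960
5089 = 5·960 + 289
960 = 3·289 + 93
289 = 3·93 + 10
93 = 9·10 + 3
10 = 3·3 + 1
3 = 3·1 + 0
The gcd is 1. Working backward:
1 = 10 − 3·3
1 = −3·93 + 28·10
1 = 28·289 − 87·93
1 = −87·960 + 289·289
1 = 289·5089 − 1532·960
1 = −1532·41672 + 12545·5089
1 = 12545·921873 − 277522·41672
1 = −277522·3729164 + 1122633·921873
1 = 1122633·12109365 − 3645421·3729164
So 3729164·(-3645421) ≡ 1 (mod 12109365), and -3645421 ≡ 8463944 (mod 12109365).

8463944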